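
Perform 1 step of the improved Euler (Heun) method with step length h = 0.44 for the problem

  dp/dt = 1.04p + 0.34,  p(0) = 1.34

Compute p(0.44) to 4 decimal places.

Heun: k1 = f(t_n, p_n); k2 = f(t_n + h, p_n + h·k1); p_{n+1} = p_n + (h/2)·(k1 + k2).
t=0.000000, p=1.340000:
  k1 = f(0.000000, 1.340000) = 1.733600
  k2 = f(0.440000, 2.102784) = 2.526895
  p ← 1.340000 + (0.44/2)·(1.733600 + 2.526895) = 2.277309
p(0.44) ≈ 2.2773

2.2773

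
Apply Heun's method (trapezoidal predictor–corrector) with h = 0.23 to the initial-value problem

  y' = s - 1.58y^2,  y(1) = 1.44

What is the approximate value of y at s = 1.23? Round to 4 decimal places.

Heun: k1 = f(s_n, y_n); k2 = f(s_n + h, y_n + h·k1); y_{n+1} = y_n + (h/2)·(k1 + k2).
s=1.000000, y=1.440000:
  k1 = f(1.000000, 1.440000) = -2.276288
  k2 = f(1.230000, 0.916454) = -0.097022
  y ← 1.440000 + (0.23/2)·(-2.276288 + (-0.097022)) = 1.167069
y(1.23) ≈ 1.1671

1.1671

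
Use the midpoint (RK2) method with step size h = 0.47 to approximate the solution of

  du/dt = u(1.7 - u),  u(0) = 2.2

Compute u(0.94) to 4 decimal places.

Midpoint: k1 = f(t_n, u_n); k2 = f(t_n + h/2, u_n + (h/2)·k1); u_{n+1} = u_n + h·k2.
t=0.000000, u=2.200000:
  k1 = f(0.000000, 2.200000) = -1.100000
  k2 = f(0.235000, 1.941500) = -0.468872
  u ← 2.200000 + 0.47·(-0.468872) = 1.979630
t=0.470000, u=1.979630:
  k1 = f(0.470000, 1.979630) = -0.553564
  k2 = f(0.705000, 1.849542) = -0.276585
  u ← 1.979630 + 0.47·(-0.276585) = 1.849635
u(0.94) ≈ 1.8496

1.8496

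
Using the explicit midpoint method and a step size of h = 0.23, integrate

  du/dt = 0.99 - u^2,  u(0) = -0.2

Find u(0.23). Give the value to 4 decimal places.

Midpoint: k1 = f(t_n, u_n); k2 = f(t_n + h/2, u_n + (h/2)·k1); u_{n+1} = u_n + h·k2.
t=0.000000, u=-0.200000:
  k1 = f(0.000000, -0.200000) = 0.950000
  k2 = f(0.115000, -0.090750) = 0.981764
  u ← -0.200000 + 0.23·0.981764 = 0.025806
u(0.23) ≈ 0.0258

0.0258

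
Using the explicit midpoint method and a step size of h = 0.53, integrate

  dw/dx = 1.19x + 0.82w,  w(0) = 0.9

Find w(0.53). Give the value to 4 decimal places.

1.5433

Midpoint: k1 = f(x_n, w_n); k2 = f(x_n + h/2, w_n + (h/2)·k1); w_{n+1} = w_n + h·k2.
x=0.000000, w=0.900000:
  k1 = f(0.000000, 0.900000) = 0.738000
  k2 = f(0.265000, 1.095570) = 1.213717
  w ← 0.900000 + 0.53·1.213717 = 1.543270
w(0.53) ≈ 1.5433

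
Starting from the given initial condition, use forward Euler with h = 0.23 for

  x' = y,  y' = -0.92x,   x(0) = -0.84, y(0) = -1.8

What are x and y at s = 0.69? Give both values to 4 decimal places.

-1.9392, -1.0126

Euler on (x,y): x_{n+1} = x_n + h·x', y_{n+1} = y_n + h·y'.
0.000000: (-0.840000, -1.800000); f=(-1.800000, 0.772800) → (-1.254000, -1.622256)
0.230000: (-1.254000, -1.622256); f=(-1.622256, 1.153680) → (-1.627119, -1.356910)
0.460000: (-1.627119, -1.356910); f=(-1.356910, 1.496949) → (-1.939208, -1.012611)
(x(0.69), y(0.69)) ≈ (-1.9392, -1.0126)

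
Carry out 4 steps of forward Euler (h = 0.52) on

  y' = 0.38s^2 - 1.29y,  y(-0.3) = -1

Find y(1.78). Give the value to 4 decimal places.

Euler: y_{n+1} = y_n + h·f(s_n, y_n).
s=-0.300000, y=-1.000000: f=1.324200 → y ← -1.000000 + 0.52·1.324200 = -0.311416
s=0.220000, y=-0.311416: f=0.420119 → y ← -0.311416 + 0.52·0.420119 = -0.092954
s=0.740000, y=-0.092954: f=0.327999 → y ← -0.092954 + 0.52·0.327999 = 0.077605
s=1.260000, y=0.077605: f=0.503177 → y ← 0.077605 + 0.52·0.503177 = 0.339257
y(1.78) ≈ 0.3393

0.3393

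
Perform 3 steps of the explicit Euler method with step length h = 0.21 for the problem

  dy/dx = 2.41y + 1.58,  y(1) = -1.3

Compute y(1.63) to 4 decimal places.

Euler: y_{n+1} = y_n + h·f(x_n, y_n).
x=1.000000, y=-1.300000: f=-1.553000 → y ← -1.300000 + 0.21·(-1.553000) = -1.626130
x=1.210000, y=-1.626130: f=-2.338973 → y ← -1.626130 + 0.21·(-2.338973) = -2.117314
x=1.420000, y=-2.117314: f=-3.522728 → y ← -2.117314 + 0.21·(-3.522728) = -2.857087
y(1.63) ≈ -2.8571

-2.8571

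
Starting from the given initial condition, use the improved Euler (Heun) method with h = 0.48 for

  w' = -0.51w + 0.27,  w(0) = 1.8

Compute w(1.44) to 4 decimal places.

1.1444

Heun: k1 = f(x_n, w_n); k2 = f(x_n + h, w_n + h·k1); w_{n+1} = w_n + (h/2)·(k1 + k2).
x=0.000000, w=1.800000:
  k1 = f(0.000000, 1.800000) = -0.648000
  k2 = f(0.480000, 1.488960) = -0.489370
  w ← 1.800000 + (0.48/2)·(-0.648000 + (-0.489370)) = 1.527031
x=0.480000, w=1.527031:
  k1 = f(0.480000, 1.527031) = -0.508786
  k2 = f(0.960000, 1.282814) = -0.384235
  w ← 1.527031 + (0.48/2)·(-0.508786 + (-0.384235)) = 1.312706
x=0.960000, w=1.312706:
  k1 = f(0.960000, 1.312706) = -0.399480
  k2 = f(1.440000, 1.120956) = -0.301687
  w ← 1.312706 + (0.48/2)·(-0.399480 + (-0.301687)) = 1.144426
w(1.44) ≈ 1.1444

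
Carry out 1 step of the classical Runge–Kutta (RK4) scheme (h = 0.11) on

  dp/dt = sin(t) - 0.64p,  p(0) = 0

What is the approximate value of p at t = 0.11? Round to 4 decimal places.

RK4: k1 = f(t_n, p_n); k2 = f(t_n + h/2, p_n + (h/2)·k1); k3 = f(t_n + h/2, p_n + (h/2)·k2); k4 = f(t_n + h, p_n + h·k3); p_{n+1} = p_n + (h/6)·(k1 + 2k2 + 2k3 + k4).
t=0.000000, p=0.000000:
  k1 = f(0.000000, 0.000000) = 0.000000
  k2 = f(0.055000, 0.000000) = 0.054972
  k3 = f(0.055000, 0.003023) = 0.053037
  k4 = f(0.110000, 0.005834) = 0.106044
  p ← 0.000000 + (0.11/6)·(k1 + 2k2 + 2k3 + k4) = 0.005904
p(0.11) ≈ 0.0059

0.0059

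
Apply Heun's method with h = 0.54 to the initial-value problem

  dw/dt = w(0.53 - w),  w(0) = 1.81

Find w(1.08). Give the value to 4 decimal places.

0.9242

Heun: k1 = f(t_n, w_n); k2 = f(t_n + h, w_n + h·k1); w_{n+1} = w_n + (h/2)·(k1 + k2).
t=0.000000, w=1.810000:
  k1 = f(0.000000, 1.810000) = -2.316800
  k2 = f(0.540000, 0.558928) = -0.016169
  w ← 1.810000 + (0.54/2)·(-2.316800 + (-0.016169)) = 1.180098
t=0.540000, w=1.180098:
  k1 = f(0.540000, 1.180098) = -0.767180
  k2 = f(1.080000, 0.765821) = -0.180597
  w ← 1.180098 + (0.54/2)·(-0.767180 + (-0.180597)) = 0.924199
w(1.08) ≈ 0.9242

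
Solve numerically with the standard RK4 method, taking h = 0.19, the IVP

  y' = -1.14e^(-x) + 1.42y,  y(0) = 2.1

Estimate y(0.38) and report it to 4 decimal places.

3.1162

RK4: k1 = f(x_n, y_n); k2 = f(x_n + h/2, y_n + (h/2)·k1); k3 = f(x_n + h/2, y_n + (h/2)·k2); k4 = f(x_n + h, y_n + h·k3); y_{n+1} = y_n + (h/6)·(k1 + 2k2 + 2k3 + k4).
x=0.000000, y=2.100000:
  k1 = f(0.000000, 2.100000) = 1.842000
  k2 = f(0.095000, 2.274990) = 2.193801
  k3 = f(0.095000, 2.308411) = 2.241259
  k4 = f(0.190000, 2.525839) = 2.643958
  y ← 2.100000 + (0.19/6)·(k1 + 2k2 + 2k3 + k4) = 2.522942
x=0.190000, y=2.522942:
  k1 = f(0.190000, 2.522942) = 2.639845
  k2 = f(0.285000, 2.773728) = 3.081397
  k3 = f(0.285000, 2.815675) = 3.140962
  k4 = f(0.380000, 3.119725) = 3.650408
  y ← 2.522942 + (0.19/6)·(k1 + 2k2 + 2k3 + k4) = 3.116217
y(0.38) ≈ 3.1162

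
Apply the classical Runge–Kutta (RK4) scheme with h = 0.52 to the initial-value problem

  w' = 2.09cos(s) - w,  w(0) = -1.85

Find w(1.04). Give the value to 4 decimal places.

0.4052

RK4: k1 = f(s_n, w_n); k2 = f(s_n + h/2, w_n + (h/2)·k1); k3 = f(s_n + h/2, w_n + (h/2)·k2); k4 = f(s_n + h, w_n + h·k3); w_{n+1} = w_n + (h/6)·(k1 + 2k2 + 2k3 + k4).
s=0.000000, w=-1.850000:
  k1 = f(0.000000, -1.850000) = 3.940000
  k2 = f(0.260000, -0.825600) = 2.845355
  k3 = f(0.260000, -1.110208) = 3.129963
  k4 = f(0.520000, -0.222419) = 2.036161
  w ← -1.850000 + (0.52/6)·(k1 + 2k2 + 2k3 + k4) = -0.296344
s=0.520000, w=-0.296344:
  k1 = f(0.520000, -0.296344) = 2.110086
  k2 = f(0.780000, 0.252278) = 1.233531
  k3 = f(0.780000, 0.024374) = 1.461435
  k4 = f(1.040000, 0.463602) = 0.594398
  w ← -0.296344 + (0.52/6)·(k1 + 2k2 + 2k3 + k4) = 0.405172
w(1.04) ≈ 0.4052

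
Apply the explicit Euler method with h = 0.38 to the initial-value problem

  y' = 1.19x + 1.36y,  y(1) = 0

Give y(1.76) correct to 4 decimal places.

1.3099

Euler: y_{n+1} = y_n + h·f(x_n, y_n).
x=1.000000, y=0.000000: f=1.190000 → y ← 0.000000 + 0.38·1.190000 = 0.452200
x=1.380000, y=0.452200: f=2.257192 → y ← 0.452200 + 0.38·2.257192 = 1.309933
y(1.76) ≈ 1.3099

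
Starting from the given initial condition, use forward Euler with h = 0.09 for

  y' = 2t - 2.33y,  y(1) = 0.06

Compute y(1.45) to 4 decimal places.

0.7437

Euler: y_{n+1} = y_n + h·f(t_n, y_n).
t=1.000000, y=0.060000: f=1.860200 → y ← 0.060000 + 0.09·1.860200 = 0.227418
t=1.090000, y=0.227418: f=1.650116 → y ← 0.227418 + 0.09·1.650116 = 0.375928
t=1.180000, y=0.375928: f=1.484087 → y ← 0.375928 + 0.09·1.484087 = 0.509496
t=1.270000, y=0.509496: f=1.352874 → y ← 0.509496 + 0.09·1.352874 = 0.631255
t=1.360000, y=0.631255: f=1.249176 → y ← 0.631255 + 0.09·1.249176 = 0.743681
y(1.45) ≈ 0.7437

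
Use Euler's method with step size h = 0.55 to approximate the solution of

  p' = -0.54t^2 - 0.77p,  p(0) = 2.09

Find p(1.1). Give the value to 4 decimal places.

0.6048

Euler: p_{n+1} = p_n + h·f(t_n, p_n).
t=0.000000, p=2.090000: f=-1.609300 → p ← 2.090000 + 0.55·(-1.609300) = 1.204885
t=0.550000, p=1.204885: f=-1.091111 → p ← 1.204885 + 0.55·(-1.091111) = 0.604774
p(1.1) ≈ 0.6048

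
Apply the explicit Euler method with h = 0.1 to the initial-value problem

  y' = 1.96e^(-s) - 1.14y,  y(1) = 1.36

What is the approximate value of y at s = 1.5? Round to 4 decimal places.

0.9743

Euler: y_{n+1} = y_n + h·f(s_n, y_n).
s=1.000000, y=1.360000: f=-0.829356 → y ← 1.360000 + 0.1·(-0.829356) = 1.277064
s=1.100000, y=1.277064: f=-0.803426 → y ← 1.277064 + 0.1·(-0.803426) = 1.196722
s=1.200000, y=1.196722: f=-0.773922 → y ← 1.196722 + 0.1·(-0.773922) = 1.119330
s=1.300000, y=1.119330: f=-0.741873 → y ← 1.119330 + 0.1·(-0.741873) = 1.045142
s=1.400000, y=1.045142: f=-0.708132 → y ← 1.045142 + 0.1·(-0.708132) = 0.974329
y(1.5) ≈ 0.9743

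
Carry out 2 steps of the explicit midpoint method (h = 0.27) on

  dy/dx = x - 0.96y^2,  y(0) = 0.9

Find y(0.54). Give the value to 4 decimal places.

Midpoint: k1 = f(x_n, y_n); k2 = f(x_n + h/2, y_n + (h/2)·k1); y_{n+1} = y_n + h·k2.
x=0.000000, y=0.900000:
  k1 = f(0.000000, 0.900000) = -0.777600
  k2 = f(0.135000, 0.795024) = -0.471781
  y ← 0.900000 + 0.27·(-0.471781) = 0.772619
x=0.270000, y=0.772619:
  k1 = f(0.270000, 0.772619) = -0.303063
  k2 = f(0.405000, 0.731706) = -0.108978
  y ← 0.772619 + 0.27·(-0.108978) = 0.743195
y(0.54) ≈ 0.7432

0.7432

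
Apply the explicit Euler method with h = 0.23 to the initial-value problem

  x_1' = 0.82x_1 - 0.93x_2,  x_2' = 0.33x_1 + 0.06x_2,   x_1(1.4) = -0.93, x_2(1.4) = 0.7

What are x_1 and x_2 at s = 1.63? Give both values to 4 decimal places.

Euler on (x_1,x_2): x_1_{n+1} = x_1_n + h·x_1', x_2_{n+1} = x_2_n + h·x_2'.
1.400000: (-0.930000, 0.700000); f=(-1.413600, -0.264900) → (-1.255128, 0.639073)
(x_1(1.63), x_2(1.63)) ≈ (-1.2551, 0.6391)

-1.2551, 0.6391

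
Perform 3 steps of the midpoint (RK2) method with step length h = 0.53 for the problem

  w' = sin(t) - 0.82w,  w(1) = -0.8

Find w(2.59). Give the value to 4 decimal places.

0.4977

Midpoint: k1 = f(t_n, w_n); k2 = f(t_n + h/2, w_n + (h/2)·k1); w_{n+1} = w_n + h·k2.
t=1.000000, w=-0.800000:
  k1 = f(1.000000, -0.800000) = 1.497471
  k2 = f(1.265000, -0.403170) = 1.284207
  w ← -0.800000 + 0.53·1.284207 = -0.119370
t=1.530000, w=-0.119370:
  k1 = f(1.530000, -0.119370) = 1.097052
  k2 = f(1.795000, 0.171348) = 0.834466
  w ← -0.119370 + 0.53·0.834466 = 0.322897
t=2.060000, w=0.322897:
  k1 = f(2.060000, 0.322897) = 0.617932
  k2 = f(2.325000, 0.486649) = 0.329765
  w ← 0.322897 + 0.53·0.329765 = 0.497672
w(2.59) ≈ 0.4977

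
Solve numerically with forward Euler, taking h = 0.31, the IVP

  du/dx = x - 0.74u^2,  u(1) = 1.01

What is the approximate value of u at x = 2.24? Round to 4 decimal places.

Euler: u_{n+1} = u_n + h·f(x_n, u_n).
x=1.000000, u=1.010000: f=0.245126 → u ← 1.010000 + 0.31·0.245126 = 1.085989
x=1.310000, u=1.085989: f=0.437265 → u ← 1.085989 + 0.31·0.437265 = 1.221541
x=1.620000, u=1.221541: f=0.515800 → u ← 1.221541 + 0.31·0.515800 = 1.381439
x=1.930000, u=1.381439: f=0.517804 → u ← 1.381439 + 0.31·0.517804 = 1.541958
u(2.24) ≈ 1.5420

1.5420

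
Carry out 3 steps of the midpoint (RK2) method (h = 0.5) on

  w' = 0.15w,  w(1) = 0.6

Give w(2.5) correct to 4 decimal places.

Midpoint: k1 = f(x_n, w_n); k2 = f(x_n + h/2, w_n + (h/2)·k1); w_{n+1} = w_n + h·k2.
x=1.000000, w=0.600000:
  k1 = f(1.000000, 0.600000) = 0.090000
  k2 = f(1.250000, 0.622500) = 0.093375
  w ← 0.600000 + 0.5·0.093375 = 0.646687
x=1.500000, w=0.646687:
  k1 = f(1.500000, 0.646687) = 0.097003
  k2 = f(1.750000, 0.670938) = 0.100641
  w ← 0.646687 + 0.5·0.100641 = 0.697008
x=2.000000, w=0.697008:
  k1 = f(2.000000, 0.697008) = 0.104551
  k2 = f(2.250000, 0.723146) = 0.108472
  w ← 0.697008 + 0.5·0.108472 = 0.751244
w(2.5) ≈ 0.7512

0.7512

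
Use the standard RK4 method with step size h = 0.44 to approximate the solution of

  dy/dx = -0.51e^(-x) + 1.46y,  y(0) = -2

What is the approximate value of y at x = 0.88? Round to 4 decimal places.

RK4: k1 = f(x_n, y_n); k2 = f(x_n + h/2, y_n + (h/2)·k1); k3 = f(x_n + h/2, y_n + (h/2)·k2); k4 = f(x_n + h, y_n + h·k3); y_{n+1} = y_n + (h/6)·(k1 + 2k2 + 2k3 + k4).
x=0.000000, y=-2.000000:
  k1 = f(0.000000, -2.000000) = -3.430000
  k2 = f(0.220000, -2.754600) = -4.431001
  k3 = f(0.220000, -2.974820) = -4.752522
  k4 = f(0.440000, -4.091110) = -6.301479
  y ← -2.000000 + (0.44/6)·(k1 + 2k2 + 2k3 + k4) = -4.060558
x=0.440000, y=-4.060558:
  k1 = f(0.440000, -4.060558) = -6.256874
  k2 = f(0.660000, -5.437071) = -8.201717
  k3 = f(0.660000, -5.864936) = -8.826401
  k4 = f(0.880000, -7.944175) = -11.810035
  y ← -4.060558 + (0.44/6)·(k1 + 2k2 + 2k3 + k4) = -7.882922
y(0.88) ≈ -7.8829

-7.8829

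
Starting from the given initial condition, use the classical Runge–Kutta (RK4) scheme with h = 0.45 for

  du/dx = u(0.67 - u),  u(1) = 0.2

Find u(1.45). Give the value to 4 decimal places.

0.2447

RK4: k1 = f(x_n, u_n); k2 = f(x_n + h/2, u_n + (h/2)·k1); k3 = f(x_n + h/2, u_n + (h/2)·k2); k4 = f(x_n + h, u_n + h·k3); u_{n+1} = u_n + (h/6)·(k1 + 2k2 + 2k3 + k4).
x=1.000000, u=0.200000:
  k1 = f(1.000000, 0.200000) = 0.094000
  k2 = f(1.225000, 0.221150) = 0.099263
  k3 = f(1.225000, 0.222334) = 0.099531
  k4 = f(1.450000, 0.244789) = 0.104087
  u ← 0.200000 + (0.45/6)·(k1 + 2k2 + 2k3 + k4) = 0.244676
u(1.45) ≈ 0.2447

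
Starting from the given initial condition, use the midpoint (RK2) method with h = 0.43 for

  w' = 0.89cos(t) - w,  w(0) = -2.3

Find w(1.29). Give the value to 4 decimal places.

Midpoint: k1 = f(t_n, w_n); k2 = f(t_n + h/2, w_n + (h/2)·k1); w_{n+1} = w_n + h·k2.
t=0.000000, w=-2.300000:
  k1 = f(0.000000, -2.300000) = 3.190000
  k2 = f(0.215000, -1.614150) = 2.483659
  w ← -2.300000 + 0.43·2.483659 = -1.232027
t=0.430000, w=-1.232027:
  k1 = f(0.430000, -1.232027) = 2.041006
  k2 = f(0.645000, -0.793210) = 1.504409
  w ← -1.232027 + 0.43·1.504409 = -0.585131
t=0.860000, w=-0.585131:
  k1 = f(0.860000, -0.585131) = 1.165800
  k2 = f(1.075000, -0.334484) = 0.757885
  w ← -0.585131 + 0.43·0.757885 = -0.259240
w(1.29) ≈ -0.2592

-0.2592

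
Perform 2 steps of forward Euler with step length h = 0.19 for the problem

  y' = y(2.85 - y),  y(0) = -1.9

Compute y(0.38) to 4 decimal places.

-8.0548

Euler: y_{n+1} = y_n + h·f(x_n, y_n).
x=0.000000, y=-1.900000: f=-9.025000 → y ← -1.900000 + 0.19·(-9.025000) = -3.614750
x=0.190000, y=-3.614750: f=-23.368455 → y ← -3.614750 + 0.19·(-23.368455) = -8.054756
y(0.38) ≈ -8.0548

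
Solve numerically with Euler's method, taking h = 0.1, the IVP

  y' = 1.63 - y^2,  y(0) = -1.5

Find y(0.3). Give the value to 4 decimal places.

-1.7499

Euler: y_{n+1} = y_n + h·f(x_n, y_n).
x=0.000000, y=-1.500000: f=-0.620000 → y ← -1.500000 + 0.1·(-0.620000) = -1.562000
x=0.100000, y=-1.562000: f=-0.809844 → y ← -1.562000 + 0.1·(-0.809844) = -1.642984
x=0.200000, y=-1.642984: f=-1.069398 → y ← -1.642984 + 0.1·(-1.069398) = -1.749924
y(0.3) ≈ -1.7499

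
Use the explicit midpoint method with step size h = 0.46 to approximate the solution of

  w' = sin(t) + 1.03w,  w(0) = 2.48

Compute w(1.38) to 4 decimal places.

Midpoint: k1 = f(t_n, w_n); k2 = f(t_n + h/2, w_n + (h/2)·k1); w_{n+1} = w_n + h·k2.
t=0.000000, w=2.480000:
  k1 = f(0.000000, 2.480000) = 2.554400
  k2 = f(0.230000, 3.067512) = 3.387515
  w ← 2.480000 + 0.46·3.387515 = 4.038257
t=0.460000, w=4.038257:
  k1 = f(0.460000, 4.038257) = 4.603353
  k2 = f(0.690000, 5.097028) = 5.886476
  w ← 4.038257 + 0.46·5.886476 = 6.746036
t=0.920000, w=6.746036:
  k1 = f(0.920000, 6.746036) = 7.744018
  k2 = f(1.150000, 8.527160) = 9.695739
  w ← 6.746036 + 0.46·9.695739 = 11.206076
w(1.38) ≈ 11.2061

11.2061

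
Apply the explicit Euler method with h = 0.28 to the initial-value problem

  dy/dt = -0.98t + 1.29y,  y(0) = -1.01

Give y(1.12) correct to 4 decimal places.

-4.0495

Euler: y_{n+1} = y_n + h·f(t_n, y_n).
t=0.000000, y=-1.010000: f=-1.302900 → y ← -1.010000 + 0.28·(-1.302900) = -1.374812
t=0.280000, y=-1.374812: f=-2.047907 → y ← -1.374812 + 0.28·(-2.047907) = -1.948226
t=0.560000, y=-1.948226: f=-3.062012 → y ← -1.948226 + 0.28·(-3.062012) = -2.805589
t=0.840000, y=-2.805589: f=-4.442410 → y ← -2.805589 + 0.28·(-4.442410) = -4.049464
y(1.12) ≈ -4.0495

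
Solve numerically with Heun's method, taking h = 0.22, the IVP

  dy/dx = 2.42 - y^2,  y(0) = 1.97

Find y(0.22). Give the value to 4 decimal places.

1.7765

Heun: k1 = f(x_n, y_n); k2 = f(x_n + h, y_n + h·k1); y_{n+1} = y_n + (h/2)·(k1 + k2).
x=0.000000, y=1.970000:
  k1 = f(0.000000, 1.970000) = -1.460900
  k2 = f(0.220000, 1.648602) = -0.297889
  y ← 1.970000 + (0.22/2)·(-1.460900 + (-0.297889)) = 1.776533
y(0.22) ≈ 1.7765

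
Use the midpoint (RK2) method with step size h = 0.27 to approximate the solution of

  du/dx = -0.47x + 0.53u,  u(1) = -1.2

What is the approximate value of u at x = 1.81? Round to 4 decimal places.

-2.4901

Midpoint: k1 = f(x_n, u_n); k2 = f(x_n + h/2, u_n + (h/2)·k1); u_{n+1} = u_n + h·k2.
x=1.000000, u=-1.200000:
  k1 = f(1.000000, -1.200000) = -1.106000
  k2 = f(1.135000, -1.349310) = -1.248584
  u ← -1.200000 + 0.27·(-1.248584) = -1.537118
x=1.270000, u=-1.537118:
  k1 = f(1.270000, -1.537118) = -1.411572
  k2 = f(1.405000, -1.727680) = -1.576020
  u ← -1.537118 + 0.27·(-1.576020) = -1.962643
x=1.540000, u=-1.962643:
  k1 = f(1.540000, -1.962643) = -1.764001
  k2 = f(1.675000, -2.200783) = -1.953665
  u ← -1.962643 + 0.27·(-1.953665) = -2.490133
u(1.81) ≈ -2.4901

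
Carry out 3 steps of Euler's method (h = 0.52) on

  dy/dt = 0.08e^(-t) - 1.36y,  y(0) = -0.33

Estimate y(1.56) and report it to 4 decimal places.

0.0172

Euler: y_{n+1} = y_n + h·f(t_n, y_n).
t=0.000000, y=-0.330000: f=0.528800 → y ← -0.330000 + 0.52·0.528800 = -0.055024
t=0.520000, y=-0.055024: f=0.122394 → y ← -0.055024 + 0.52·0.122394 = 0.008621
t=1.040000, y=0.008621: f=0.016552 → y ← 0.008621 + 0.52·0.016552 = 0.017228
y(1.56) ≈ 0.0172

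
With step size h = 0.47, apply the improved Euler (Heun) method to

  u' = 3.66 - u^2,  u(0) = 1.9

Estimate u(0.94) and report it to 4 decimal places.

1.9043

Heun: k1 = f(s_n, u_n); k2 = f(s_n + h, u_n + h·k1); u_{n+1} = u_n + (h/2)·(k1 + k2).
s=0.000000, u=1.900000:
  k1 = f(0.000000, 1.900000) = 0.050000
  k2 = f(0.470000, 1.923500) = -0.039852
  u ← 1.900000 + (0.47/2)·(0.050000 + (-0.039852)) = 1.902385
s=0.470000, u=1.902385:
  k1 = f(0.470000, 1.902385) = 0.040932
  k2 = f(0.940000, 1.921623) = -0.032635
  u ← 1.902385 + (0.47/2)·(0.040932 + (-0.032635)) = 1.904335
u(0.94) ≈ 1.9043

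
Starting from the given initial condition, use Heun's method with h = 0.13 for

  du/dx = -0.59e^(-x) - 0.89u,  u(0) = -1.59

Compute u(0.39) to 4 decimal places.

-1.2833

Heun: k1 = f(x_n, u_n); k2 = f(x_n + h, u_n + h·k1); u_{n+1} = u_n + (h/2)·(k1 + k2).
x=0.000000, u=-1.590000:
  k1 = f(0.000000, -1.590000) = 0.825100
  k2 = f(0.130000, -1.482737) = 0.801560
  u ← -1.590000 + (0.13/2)·(0.825100 + 0.801560) = -1.484267
x=0.130000, u=-1.484267:
  k1 = f(0.130000, -1.484267) = 0.802921
  k2 = f(0.260000, -1.379887) = 0.773179
  u ← -1.484267 + (0.13/2)·(0.802921 + 0.773179) = -1.381821
x=0.260000, u=-1.381821:
  k1 = f(0.260000, -1.381821) = 0.774900
  k2 = f(0.390000, -1.281084) = 0.740701
  u ← -1.381821 + (0.13/2)·(0.774900 + 0.740701) = -1.283307
u(0.39) ≈ -1.2833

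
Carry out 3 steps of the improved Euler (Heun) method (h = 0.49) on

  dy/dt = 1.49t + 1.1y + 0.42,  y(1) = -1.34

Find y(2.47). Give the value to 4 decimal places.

Heun: k1 = f(t_n, y_n); k2 = f(t_n + h, y_n + h·k1); y_{n+1} = y_n + (h/2)·(k1 + k2).
t=1.000000, y=-1.340000:
  k1 = f(1.000000, -1.340000) = 0.436000
  k2 = f(1.490000, -1.126360) = 1.401104
  y ← -1.340000 + (0.49/2)·(0.436000 + 1.401104) = -0.889910
t=1.490000, y=-0.889910:
  k1 = f(1.490000, -0.889910) = 1.661200
  k2 = f(1.980000, -0.075922) = 3.286686
  y ← -0.889910 + (0.49/2)·(1.661200 + 3.286686) = 0.322322
t=1.980000, y=0.322322:
  k1 = f(1.980000, 0.322322) = 3.724755
  k2 = f(2.470000, 2.147452) = 6.462497
  y ← 0.322322 + (0.49/2)·(3.724755 + 6.462497) = 2.818199
y(2.47) ≈ 2.8182

2.8182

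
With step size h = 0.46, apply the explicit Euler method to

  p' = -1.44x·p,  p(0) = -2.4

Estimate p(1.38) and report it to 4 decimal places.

Euler: p_{n+1} = p_n + h·f(x_n, p_n).
x=0.000000, p=-2.400000: f=0.000000 → p ← -2.400000 + 0.46·0.000000 = -2.400000
x=0.460000, p=-2.400000: f=1.589760 → p ← -2.400000 + 0.46·1.589760 = -1.668710
x=0.920000, p=-1.668710: f=2.210708 → p ← -1.668710 + 0.46·2.210708 = -0.651785
p(1.38) ≈ -0.6518

-0.6518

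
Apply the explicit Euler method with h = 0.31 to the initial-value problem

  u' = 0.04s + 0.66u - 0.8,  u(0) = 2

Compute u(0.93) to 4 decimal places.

2.6016

Euler: u_{n+1} = u_n + h·f(s_n, u_n).
s=0.000000, u=2.000000: f=0.520000 → u ← 2.000000 + 0.31·0.520000 = 2.161200
s=0.310000, u=2.161200: f=0.638792 → u ← 2.161200 + 0.31·0.638792 = 2.359226
s=0.620000, u=2.359226: f=0.781889 → u ← 2.359226 + 0.31·0.781889 = 2.601611
u(0.93) ≈ 2.6016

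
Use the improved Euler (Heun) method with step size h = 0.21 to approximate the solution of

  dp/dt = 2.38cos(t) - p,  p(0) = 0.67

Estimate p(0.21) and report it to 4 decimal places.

Heun: k1 = f(t_n, p_n); k2 = f(t_n + h, p_n + h·k1); p_{n+1} = p_n + (h/2)·(k1 + k2).
t=0.000000, p=0.670000:
  k1 = f(0.000000, 0.670000) = 1.710000
  k2 = f(0.210000, 1.029100) = 1.298614
  p ← 0.670000 + (0.21/2)·(1.710000 + 1.298614) = 0.985904
p(0.21) ≈ 0.9859

0.9859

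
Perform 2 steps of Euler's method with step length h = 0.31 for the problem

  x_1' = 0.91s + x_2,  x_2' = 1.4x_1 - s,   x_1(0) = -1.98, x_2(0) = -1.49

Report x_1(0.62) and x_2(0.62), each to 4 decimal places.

Euler on (x_1,x_2): x_1_{n+1} = x_1_n + h·x_1', x_2_{n+1} = x_2_n + h·x_2'.
0.000000: (-1.980000, -1.490000); f=(-1.490000, -2.772000) → (-2.441900, -2.349320)
0.310000: (-2.441900, -2.349320); f=(-2.067220, -3.728660) → (-3.082738, -3.505205)
(x_1(0.62), x_2(0.62)) ≈ (-3.0827, -3.5052)

-3.0827, -3.5052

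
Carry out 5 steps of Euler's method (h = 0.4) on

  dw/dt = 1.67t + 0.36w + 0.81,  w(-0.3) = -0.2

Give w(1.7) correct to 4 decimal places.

Euler: w_{n+1} = w_n + h·f(t_n, w_n).
t=-0.300000, w=-0.200000: f=0.237000 → w ← -0.200000 + 0.4·0.237000 = -0.105200
t=0.100000, w=-0.105200: f=0.939128 → w ← -0.105200 + 0.4·0.939128 = 0.270451
t=0.500000, w=0.270451: f=1.742362 → w ← 0.270451 + 0.4·1.742362 = 0.967396
t=0.900000, w=0.967396: f=2.661263 → w ← 0.967396 + 0.4·2.661263 = 2.031901
t=1.300000, w=2.031901: f=3.712484 → w ← 2.031901 + 0.4·3.712484 = 3.516895
w(1.7) ≈ 3.5169

3.5169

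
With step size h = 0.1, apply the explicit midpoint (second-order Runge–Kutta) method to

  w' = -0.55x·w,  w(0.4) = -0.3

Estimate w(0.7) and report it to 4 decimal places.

-0.2739

Midpoint: k1 = f(x_n, w_n); k2 = f(x_n + h/2, w_n + (h/2)·k1); w_{n+1} = w_n + h·k2.
x=0.400000, w=-0.300000:
  k1 = f(0.400000, -0.300000) = 0.066000
  k2 = f(0.450000, -0.296700) = 0.073433
  w ← -0.300000 + 0.1·0.073433 = -0.292657
x=0.500000, w=-0.292657:
  k1 = f(0.500000, -0.292657) = 0.080481
  k2 = f(0.550000, -0.288633) = 0.087311
  w ← -0.292657 + 0.1·0.087311 = -0.283926
x=0.600000, w=-0.283926:
  k1 = f(0.600000, -0.283926) = 0.093695
  k2 = f(0.650000, -0.279241) = 0.099829
  w ← -0.283926 + 0.1·0.099829 = -0.273943
w(0.7) ≈ -0.2739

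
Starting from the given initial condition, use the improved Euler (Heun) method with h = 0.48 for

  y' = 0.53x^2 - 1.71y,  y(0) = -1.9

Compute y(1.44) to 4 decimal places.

Heun: k1 = f(x_n, y_n); k2 = f(x_n + h, y_n + h·k1); y_{n+1} = y_n + (h/2)·(k1 + k2).
x=0.000000, y=-1.900000:
  k1 = f(0.000000, -1.900000) = 3.249000
  k2 = f(0.480000, -0.340480) = 0.704333
  y ← -1.900000 + (0.48/2)·(3.249000 + 0.704333) = -0.951200
x=0.480000, y=-0.951200:
  k1 = f(0.480000, -0.951200) = 1.748664
  k2 = f(0.960000, -0.111841) = 0.679697
  y ← -0.951200 + (0.48/2)·(1.748664 + 0.679697) = -0.368394
x=0.960000, y=-0.368394:
  k1 = f(0.960000, -0.368394) = 1.118401
  k2 = f(1.440000, 0.168439) = 0.810977
  y ← -0.368394 + (0.48/2)·(1.118401 + 0.810977) = 0.094657
y(1.44) ≈ 0.0947

0.0947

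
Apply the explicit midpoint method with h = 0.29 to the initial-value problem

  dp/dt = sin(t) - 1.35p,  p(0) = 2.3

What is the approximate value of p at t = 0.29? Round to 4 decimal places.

1.6177

Midpoint: k1 = f(t_n, p_n); k2 = f(t_n + h/2, p_n + (h/2)·k1); p_{n+1} = p_n + h·k2.
t=0.000000, p=2.300000:
  k1 = f(0.000000, 2.300000) = -3.105000
  k2 = f(0.145000, 1.849775) = -2.352704
  p ← 2.300000 + 0.29·(-2.352704) = 1.617716
p(0.29) ≈ 1.6177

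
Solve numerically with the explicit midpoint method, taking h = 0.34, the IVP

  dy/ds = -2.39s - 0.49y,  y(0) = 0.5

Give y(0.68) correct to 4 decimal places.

Midpoint: k1 = f(s_n, y_n); k2 = f(s_n + h/2, y_n + (h/2)·k1); y_{n+1} = y_n + h·k2.
s=0.000000, y=0.500000:
  k1 = f(0.000000, 0.500000) = -0.245000
  k2 = f(0.170000, 0.458350) = -0.630892
  y ← 0.500000 + 0.34·(-0.630892) = 0.285497
s=0.340000, y=0.285497:
  k1 = f(0.340000, 0.285497) = -0.952493
  k2 = f(0.510000, 0.123573) = -1.279451
  y ← 0.285497 + 0.34·(-1.279451) = -0.149516
y(0.68) ≈ -0.1495

-0.1495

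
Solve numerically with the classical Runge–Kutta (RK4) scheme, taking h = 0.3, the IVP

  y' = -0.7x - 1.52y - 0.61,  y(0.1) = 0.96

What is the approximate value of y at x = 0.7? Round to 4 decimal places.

RK4: k1 = f(x_n, y_n); k2 = f(x_n + h/2, y_n + (h/2)·k1); k3 = f(x_n + h/2, y_n + (h/2)·k2); k4 = f(x_n + h, y_n + h·k3); y_{n+1} = y_n + (h/6)·(k1 + 2k2 + 2k3 + k4).
x=0.100000, y=0.960000:
  k1 = f(0.100000, 0.960000) = -2.139200
  k2 = f(0.250000, 0.639120) = -1.756462
  k3 = f(0.250000, 0.696531) = -1.843727
  k4 = f(0.400000, 0.406882) = -1.508461
  y ← 0.960000 + (0.3/6)·(k1 + 2k2 + 2k3 + k4) = 0.417598
x=0.400000, y=0.417598:
  k1 = f(0.400000, 0.417598) = -1.524749
  k2 = f(0.550000, 0.188886) = -1.282106
  k3 = f(0.550000, 0.225282) = -1.337429
  k4 = f(0.700000, 0.016369) = -1.124882
  y ← 0.417598 + (0.3/6)·(k1 + 2k2 + 2k3 + k4) = 0.023163
y(0.7) ≈ 0.0232

0.0232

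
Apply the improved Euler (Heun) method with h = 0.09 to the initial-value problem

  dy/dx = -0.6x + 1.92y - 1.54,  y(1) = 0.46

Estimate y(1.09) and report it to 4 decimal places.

0.3347

Heun: k1 = f(x_n, y_n); k2 = f(x_n + h, y_n + h·k1); y_{n+1} = y_n + (h/2)·(k1 + k2).
x=1.000000, y=0.460000:
  k1 = f(1.000000, 0.460000) = -1.256800
  k2 = f(1.090000, 0.346888) = -1.527975
  y ← 0.460000 + (0.09/2)·(-1.256800 + (-1.527975)) = 0.334685
y(1.09) ≈ 0.3347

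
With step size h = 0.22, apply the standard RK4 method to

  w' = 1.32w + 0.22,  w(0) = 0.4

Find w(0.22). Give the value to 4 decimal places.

0.5909

RK4: k1 = f(s_n, w_n); k2 = f(s_n + h/2, w_n + (h/2)·k1); k3 = f(s_n + h/2, w_n + (h/2)·k2); k4 = f(s_n + h, w_n + h·k3); w_{n+1} = w_n + (h/6)·(k1 + 2k2 + 2k3 + k4).
s=0.000000, w=0.400000:
  k1 = f(0.000000, 0.400000) = 0.748000
  k2 = f(0.110000, 0.482280) = 0.856610
  k3 = f(0.110000, 0.494227) = 0.872380
  k4 = f(0.220000, 0.591924) = 1.001339
  w ← 0.400000 + (0.22/6)·(k1 + 2k2 + 2k3 + k4) = 0.590935
w(0.22) ≈ 0.5909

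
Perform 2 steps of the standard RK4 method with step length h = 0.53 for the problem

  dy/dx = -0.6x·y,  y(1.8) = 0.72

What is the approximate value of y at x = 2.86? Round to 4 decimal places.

RK4: k1 = f(x_n, y_n); k2 = f(x_n + h/2, y_n + (h/2)·k1); k3 = f(x_n + h/2, y_n + (h/2)·k2); k4 = f(x_n + h, y_n + h·k3); y_{n+1} = y_n + (h/6)·(k1 + 2k2 + 2k3 + k4).
x=1.800000, y=0.720000:
  k1 = f(1.800000, 0.720000) = -0.777600
  k2 = f(2.065000, 0.513936) = -0.636767
  k3 = f(2.065000, 0.551257) = -0.683007
  k4 = f(2.330000, 0.358006) = -0.500493
  y ← 0.720000 + (0.53/6)·(k1 + 2k2 + 2k3 + k4) = 0.373942
x=2.330000, y=0.373942:
  k1 = f(2.330000, 0.373942) = -0.522771
  k2 = f(2.595000, 0.235408) = -0.366530
  k3 = f(2.595000, 0.276811) = -0.430995
  k4 = f(2.860000, 0.145514) = -0.249702
  y ← 0.373942 + (0.53/6)·(k1 + 2k2 + 2k3 + k4) = 0.164811
y(2.86) ≈ 0.1648

0.1648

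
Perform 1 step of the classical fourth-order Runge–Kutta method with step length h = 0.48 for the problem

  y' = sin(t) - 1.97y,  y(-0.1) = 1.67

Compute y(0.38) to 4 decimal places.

0.7137

RK4: k1 = f(t_n, y_n); k2 = f(t_n + h/2, y_n + (h/2)·k1); k3 = f(t_n + h/2, y_n + (h/2)·k2); k4 = f(t_n + h, y_n + h·k3); y_{n+1} = y_n + (h/6)·(k1 + 2k2 + 2k3 + k4).
t=-0.100000, y=1.670000:
  k1 = f(-0.100000, 1.670000) = -3.389733
  k2 = f(0.140000, 0.856464) = -1.547691
  k3 = f(0.140000, 1.298554) = -2.418609
  k4 = f(0.380000, 0.509068) = -0.631943
  y ← 1.670000 + (0.48/6)·(k1 + 2k2 + 2k3 + k4) = 0.713658
y(0.38) ≈ 0.7137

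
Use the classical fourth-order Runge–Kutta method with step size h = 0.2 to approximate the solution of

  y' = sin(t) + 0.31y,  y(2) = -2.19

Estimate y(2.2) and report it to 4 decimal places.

-2.1522

RK4: k1 = f(t_n, y_n); k2 = f(t_n + h/2, y_n + (h/2)·k1); k3 = f(t_n + h/2, y_n + (h/2)·k2); k4 = f(t_n + h, y_n + h·k3); y_{n+1} = y_n + (h/6)·(k1 + 2k2 + 2k3 + k4).
t=2.000000, y=-2.190000:
  k1 = f(2.000000, -2.190000) = 0.230397
  k2 = f(2.100000, -2.166960) = 0.191452
  k3 = f(2.100000, -2.170855) = 0.190244
  k4 = f(2.200000, -2.151951) = 0.141392
  y ← -2.190000 + (0.2/6)·(k1 + 2k2 + 2k3 + k4) = -2.152161
y(2.2) ≈ -2.1522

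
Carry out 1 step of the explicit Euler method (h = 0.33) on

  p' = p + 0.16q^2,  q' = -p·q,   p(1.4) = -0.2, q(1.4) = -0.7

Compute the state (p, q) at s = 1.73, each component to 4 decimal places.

Euler on (p,q): p_{n+1} = p_n + h·p', q_{n+1} = q_n + h·q'.
1.400000: (-0.200000, -0.700000); f=(-0.121600, -0.140000) → (-0.240128, -0.746200)
(p(1.73), q(1.73)) ≈ (-0.2401, -0.7462)

-0.2401, -0.7462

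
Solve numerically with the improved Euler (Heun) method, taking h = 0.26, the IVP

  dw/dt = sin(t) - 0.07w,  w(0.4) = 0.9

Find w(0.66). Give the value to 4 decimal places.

1.0132

Heun: k1 = f(t_n, w_n); k2 = f(t_n + h, w_n + h·k1); w_{n+1} = w_n + (h/2)·(k1 + k2).
t=0.400000, w=0.900000:
  k1 = f(0.400000, 0.900000) = 0.326418
  k2 = f(0.660000, 0.984869) = 0.544176
  w ← 0.900000 + (0.26/2)·(0.326418 + 0.544176) = 1.013177
w(0.66) ≈ 1.0132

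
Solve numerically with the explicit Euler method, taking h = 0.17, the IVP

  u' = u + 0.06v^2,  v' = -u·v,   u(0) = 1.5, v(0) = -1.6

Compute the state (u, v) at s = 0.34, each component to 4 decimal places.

2.0984, -0.8311

Euler on (u,v): u_{n+1} = u_n + h·u', v_{n+1} = v_n + h·v'.
0.000000: (1.500000, -1.600000); f=(1.653600, 2.400000) → (1.781112, -1.192000)
0.170000: (1.781112, -1.192000); f=(1.866364, 2.123086) → (2.098394, -0.831075)
(u(0.34), v(0.34)) ≈ (2.0984, -0.8311)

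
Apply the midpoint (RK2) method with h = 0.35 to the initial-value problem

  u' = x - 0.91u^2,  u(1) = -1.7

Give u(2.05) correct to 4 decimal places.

Midpoint: k1 = f(x_n, u_n); k2 = f(x_n + h/2, u_n + (h/2)·k1); u_{n+1} = u_n + h·k2.
x=1.000000, u=-1.700000:
  k1 = f(1.000000, -1.700000) = -1.629900
  k2 = f(1.175000, -1.985232) = -2.411445
  u ← -1.700000 + 0.35·(-2.411445) = -2.544006
x=1.350000, u=-2.544006:
  k1 = f(1.350000, -2.544006) = -4.539488
  k2 = f(1.525000, -3.338416) = -8.616970
  u ← -2.544006 + 0.35·(-8.616970) = -5.559945
x=1.700000, u=-5.559945:
  k1 = f(1.700000, -5.559945) = -26.430820
  k2 = f(1.875000, -10.185339) = -92.529423
  u ← -5.559945 + 0.35·(-92.529423) = -37.945243
u(2.05) ≈ -37.9452

-37.9452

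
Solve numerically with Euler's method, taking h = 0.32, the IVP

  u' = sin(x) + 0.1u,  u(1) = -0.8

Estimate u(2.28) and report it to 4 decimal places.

Euler: u_{n+1} = u_n + h·f(x_n, u_n).
x=1.000000, u=-0.800000: f=0.761471 → u ← -0.800000 + 0.32·0.761471 = -0.556329
x=1.320000, u=-0.556329: f=0.913082 → u ← -0.556329 + 0.32·0.913082 = -0.264143
x=1.640000, u=-0.264143: f=0.971192 → u ← -0.264143 + 0.32·0.971192 = 0.046638
x=1.960000, u=0.046638: f=0.929875 → u ← 0.046638 + 0.32·0.929875 = 0.344199
u(2.28) ≈ 0.3442

0.3442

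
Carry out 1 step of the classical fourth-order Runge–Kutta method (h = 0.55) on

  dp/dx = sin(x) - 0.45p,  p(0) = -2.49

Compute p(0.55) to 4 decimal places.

RK4: k1 = f(x_n, p_n); k2 = f(x_n + h/2, p_n + (h/2)·k1); k3 = f(x_n + h/2, p_n + (h/2)·k2); k4 = f(x_n + h, p_n + h·k3); p_{n+1} = p_n + (h/6)·(k1 + 2k2 + 2k3 + k4).
x=0.000000, p=-2.490000:
  k1 = f(0.000000, -2.490000) = 1.120500
  k2 = f(0.275000, -2.181863) = 1.253385
  k3 = f(0.275000, -2.145319) = 1.236941
  k4 = f(0.550000, -1.809683) = 1.337044
  p ← -2.490000 + (0.55/6)·(k1 + 2k2 + 2k3 + k4) = -1.808165
p(0.55) ≈ -1.8082

-1.8082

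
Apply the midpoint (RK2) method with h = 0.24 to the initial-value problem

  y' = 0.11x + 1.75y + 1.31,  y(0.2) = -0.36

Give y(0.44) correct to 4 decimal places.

-0.1530

Midpoint: k1 = f(x_n, y_n); k2 = f(x_n + h/2, y_n + (h/2)·k1); y_{n+1} = y_n + h·k2.
x=0.200000, y=-0.360000:
  k1 = f(0.200000, -0.360000) = 0.702000
  k2 = f(0.320000, -0.275760) = 0.862620
  y ← -0.360000 + 0.24·0.862620 = -0.152971
y(0.44) ≈ -0.1530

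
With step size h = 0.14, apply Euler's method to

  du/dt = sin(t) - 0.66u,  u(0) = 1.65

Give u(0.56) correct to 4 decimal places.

1.2279

Euler: u_{n+1} = u_n + h·f(t_n, u_n).
t=0.000000, u=1.650000: f=-1.089000 → u ← 1.650000 + 0.14·(-1.089000) = 1.497540
t=0.140000, u=1.497540: f=-0.848833 → u ← 1.497540 + 0.14·(-0.848833) = 1.378703
t=0.280000, u=1.378703: f=-0.633589 → u ← 1.378703 + 0.14·(-0.633589) = 1.290001
t=0.420000, u=1.290001: f=-0.443640 → u ← 1.290001 + 0.14·(-0.443640) = 1.227891
u(0.56) ≈ 1.2279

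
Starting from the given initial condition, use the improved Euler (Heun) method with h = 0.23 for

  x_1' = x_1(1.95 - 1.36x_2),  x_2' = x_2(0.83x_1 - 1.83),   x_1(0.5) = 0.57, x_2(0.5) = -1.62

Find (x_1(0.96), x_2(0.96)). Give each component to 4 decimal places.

2.7394, -1.1575

Heun on (x_1,x_2): k1 = f(t_n, state_n); k2 = f(t_n + h, state_n + h·k1); state_{n+1} = state_n + (h/2)·(k1 + k2).
0.500000: (0.570000, -1.620000)
  k1 = (2.367324, 2.198178)
  predictor → (1.114485, -1.114419)
  k2 = (3.862369, 1.008525)
  → (1.286415, -1.251229)
0.730000: (1.286415, -1.251229)
  k1 = (4.697564, 0.953782)
  predictor → (2.366854, -1.031859)
  k2 = (7.936841, -0.138774)
  → (2.739371, -1.157503)
(x_1(0.96), x_2(0.96)) ≈ (2.7394, -1.1575)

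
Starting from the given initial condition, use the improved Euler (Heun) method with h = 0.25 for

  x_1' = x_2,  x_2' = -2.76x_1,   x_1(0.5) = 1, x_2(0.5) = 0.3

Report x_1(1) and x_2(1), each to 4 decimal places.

0.7995, -1.0622

Heun on (x_1,x_2): k1 = f(x_n, state_n); k2 = f(x_n + h, state_n + h·k1); state_{n+1} = state_n + (h/2)·(k1 + k2).
0.500000: (1.000000, 0.300000)
  k1 = (0.300000, -2.760000)
  predictor → (1.075000, -0.390000)
  k2 = (-0.390000, -2.967000)
  → (0.988750, -0.415875)
0.750000: (0.988750, -0.415875)
  k1 = (-0.415875, -2.728950)
  predictor → (0.884781, -1.098112)
  k2 = (-1.098112, -2.441996)
  → (0.799502, -1.062243)
(x_1(1), x_2(1)) ≈ (0.7995, -1.0622)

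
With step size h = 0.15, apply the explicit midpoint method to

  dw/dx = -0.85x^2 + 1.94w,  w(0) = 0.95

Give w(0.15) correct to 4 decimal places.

Midpoint: k1 = f(x_n, w_n); k2 = f(x_n + h/2, w_n + (h/2)·k1); w_{n+1} = w_n + h·k2.
x=0.000000, w=0.950000:
  k1 = f(0.000000, 0.950000) = 1.843000
  k2 = f(0.075000, 1.088225) = 2.106375
  w ← 0.950000 + 0.15·2.106375 = 1.265956
w(0.15) ≈ 1.2660

1.2660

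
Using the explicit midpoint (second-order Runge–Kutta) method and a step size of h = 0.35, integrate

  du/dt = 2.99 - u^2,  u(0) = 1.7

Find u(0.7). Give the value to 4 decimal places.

Midpoint: k1 = f(t_n, u_n); k2 = f(t_n + h/2, u_n + (h/2)·k1); u_{n+1} = u_n + h·k2.
t=0.000000, u=1.700000:
  k1 = f(0.000000, 1.700000) = 0.100000
  k2 = f(0.175000, 1.717500) = 0.040194
  u ← 1.700000 + 0.35·0.040194 = 1.714068
t=0.350000, u=1.714068:
  k1 = f(0.350000, 1.714068) = 0.051972
  k2 = f(0.525000, 1.723163) = 0.020710
  u ← 1.714068 + 0.35·0.020710 = 1.721316
u(0.7) ≈ 1.7213

1.7213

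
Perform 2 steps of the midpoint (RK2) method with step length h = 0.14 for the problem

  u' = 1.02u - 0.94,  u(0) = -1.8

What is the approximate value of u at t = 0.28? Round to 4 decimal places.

Midpoint: k1 = f(t_n, u_n); k2 = f(t_n + h/2, u_n + (h/2)·k1); u_{n+1} = u_n + h·k2.
t=0.000000, u=-1.800000:
  k1 = f(0.000000, -1.800000) = -2.776000
  k2 = f(0.070000, -1.994320) = -2.974206
  u ← -1.800000 + 0.14·(-2.974206) = -2.216389
t=0.140000, u=-2.216389:
  k1 = f(0.140000, -2.216389) = -3.200717
  k2 = f(0.210000, -2.440439) = -3.429248
  u ← -2.216389 + 0.14·(-3.429248) = -2.696484
u(0.28) ≈ -2.6965

-2.6965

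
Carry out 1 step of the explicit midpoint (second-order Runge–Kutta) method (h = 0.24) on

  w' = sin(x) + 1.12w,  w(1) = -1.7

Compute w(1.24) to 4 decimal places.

Midpoint: k1 = f(x_n, w_n); k2 = f(x_n + h/2, w_n + (h/2)·k1); w_{n+1} = w_n + h·k2.
x=1.000000, w=-1.700000:
  k1 = f(1.000000, -1.700000) = -1.062529
  k2 = f(1.120000, -1.827503) = -1.146703
  w ← -1.700000 + 0.24·(-1.146703) = -1.975209
w(1.24) ≈ -1.9752

-1.9752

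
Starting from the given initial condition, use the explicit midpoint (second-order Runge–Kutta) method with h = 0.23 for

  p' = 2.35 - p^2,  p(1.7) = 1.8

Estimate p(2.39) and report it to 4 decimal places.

1.5755

Midpoint: k1 = f(x_n, p_n); k2 = f(x_n + h/2, p_n + (h/2)·k1); p_{n+1} = p_n + h·k2.
x=1.700000, p=1.800000:
  k1 = f(1.700000, 1.800000) = -0.890000
  k2 = f(1.815000, 1.697650) = -0.532016
  p ← 1.800000 + 0.23·(-0.532016) = 1.677636
x=1.930000, p=1.677636:
  k1 = f(1.930000, 1.677636) = -0.464464
  k2 = f(2.045000, 1.624223) = -0.288101
  p ← 1.677636 + 0.23·(-0.288101) = 1.611373
x=2.160000, p=1.611373:
  k1 = f(2.160000, 1.611373) = -0.246524
  k2 = f(2.275000, 1.583023) = -0.155962
  p ← 1.611373 + 0.23·(-0.155962) = 1.575502
p(2.39) ≈ 1.5755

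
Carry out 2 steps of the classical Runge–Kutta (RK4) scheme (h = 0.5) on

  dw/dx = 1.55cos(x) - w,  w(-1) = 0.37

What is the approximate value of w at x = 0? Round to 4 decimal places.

0.9969

RK4: k1 = f(x_n, w_n); k2 = f(x_n + h/2, w_n + (h/2)·k1); k3 = f(x_n + h/2, w_n + (h/2)·k2); k4 = f(x_n + h, w_n + h·k3); w_{n+1} = w_n + (h/6)·(k1 + 2k2 + 2k3 + k4).
x=-1.000000, w=0.370000:
  k1 = f(-1.000000, 0.370000) = 0.467469
  k2 = f(-0.750000, 0.486867) = 0.647251
  k3 = f(-0.750000, 0.531813) = 0.602305
  k4 = f(-0.500000, 0.671153) = 0.689100
  w ← 0.370000 + (0.5/6)·(k1 + 2k2 + 2k3 + k4) = 0.674640
x=-0.500000, w=0.674640:
  k1 = f(-0.500000, 0.674640) = 0.685613
  k2 = f(-0.250000, 0.846043) = 0.655771
  k3 = f(-0.250000, 0.838583) = 0.663231
  k4 = f(0.000000, 1.006256) = 0.543744
  w ← 0.674640 + (0.5/6)·(k1 + 2k2 + 2k3 + k4) = 0.996920
w(0) ≈ 0.9969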